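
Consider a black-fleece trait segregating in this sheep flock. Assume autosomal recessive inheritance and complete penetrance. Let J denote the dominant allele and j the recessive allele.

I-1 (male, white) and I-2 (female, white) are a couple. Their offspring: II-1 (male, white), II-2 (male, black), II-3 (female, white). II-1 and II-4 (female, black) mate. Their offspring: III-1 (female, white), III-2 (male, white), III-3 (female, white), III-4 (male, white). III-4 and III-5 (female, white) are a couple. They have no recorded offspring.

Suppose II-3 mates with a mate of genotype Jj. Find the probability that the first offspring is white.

I-1 is white so carries J and passed j to II-2 (jj), so I-1 is Jj.
I-2 is white so carries J and passed j to II-2 (jj), so I-2 is Jj.
II-3 is a white offspring of I-1 (Jj) × I-2 (Jj), whose cross gives 1/4 JJ : 1/2 Jj : 1/4 jj; conditioning on being white, II-3 is JJ with probability 1/3, Jj with probability 2/3.
Summing over parental genotype combinations, P(offspring is white) = 1/3·1 + 2/3·3/4 = 5/6.

5/6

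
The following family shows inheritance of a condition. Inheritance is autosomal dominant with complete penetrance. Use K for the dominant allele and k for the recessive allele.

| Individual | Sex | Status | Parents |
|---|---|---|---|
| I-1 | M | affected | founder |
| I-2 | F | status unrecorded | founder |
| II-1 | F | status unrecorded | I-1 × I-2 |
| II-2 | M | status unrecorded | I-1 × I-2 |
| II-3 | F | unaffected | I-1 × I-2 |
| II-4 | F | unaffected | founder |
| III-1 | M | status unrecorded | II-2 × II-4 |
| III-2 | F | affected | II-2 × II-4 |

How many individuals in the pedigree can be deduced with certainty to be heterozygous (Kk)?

2

Obligate heterozygotes: I-1 is affected so carries K and passed k to II-3 (kk), so I-1 is Kk; III-2 is affected so carries K and received k from II-4 (kk), so III-2 is Kk.
Every other individual is either homozygous by phenotype or has at least one consistent homozygous assignment, so the count is 2.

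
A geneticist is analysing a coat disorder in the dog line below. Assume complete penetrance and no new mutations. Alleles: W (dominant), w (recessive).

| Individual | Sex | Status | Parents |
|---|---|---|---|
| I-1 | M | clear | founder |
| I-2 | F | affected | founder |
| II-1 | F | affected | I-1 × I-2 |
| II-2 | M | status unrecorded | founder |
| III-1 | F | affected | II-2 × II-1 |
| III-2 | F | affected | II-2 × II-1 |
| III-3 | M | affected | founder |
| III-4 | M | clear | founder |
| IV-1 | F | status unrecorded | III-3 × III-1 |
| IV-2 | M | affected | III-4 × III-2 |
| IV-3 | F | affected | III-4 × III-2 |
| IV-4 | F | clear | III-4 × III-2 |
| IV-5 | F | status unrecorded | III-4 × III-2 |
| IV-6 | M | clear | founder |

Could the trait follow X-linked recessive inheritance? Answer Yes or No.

Under X-linked recessive, II-1 (affected, female) cannot arise from I-1 (clear) × I-2 (affected).

No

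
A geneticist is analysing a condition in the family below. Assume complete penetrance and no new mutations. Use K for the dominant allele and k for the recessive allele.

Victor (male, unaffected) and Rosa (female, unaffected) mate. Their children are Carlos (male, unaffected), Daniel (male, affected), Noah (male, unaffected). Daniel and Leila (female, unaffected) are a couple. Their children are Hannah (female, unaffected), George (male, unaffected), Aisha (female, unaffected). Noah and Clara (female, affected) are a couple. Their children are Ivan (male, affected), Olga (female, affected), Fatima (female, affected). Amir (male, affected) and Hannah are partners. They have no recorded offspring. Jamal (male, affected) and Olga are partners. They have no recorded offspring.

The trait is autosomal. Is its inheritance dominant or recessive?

recessive

Victor and Rosa are both unaffected yet have an affected child Daniel. Under dominance, an affected child requires at least one affected parent, so the trait cannot be dominant.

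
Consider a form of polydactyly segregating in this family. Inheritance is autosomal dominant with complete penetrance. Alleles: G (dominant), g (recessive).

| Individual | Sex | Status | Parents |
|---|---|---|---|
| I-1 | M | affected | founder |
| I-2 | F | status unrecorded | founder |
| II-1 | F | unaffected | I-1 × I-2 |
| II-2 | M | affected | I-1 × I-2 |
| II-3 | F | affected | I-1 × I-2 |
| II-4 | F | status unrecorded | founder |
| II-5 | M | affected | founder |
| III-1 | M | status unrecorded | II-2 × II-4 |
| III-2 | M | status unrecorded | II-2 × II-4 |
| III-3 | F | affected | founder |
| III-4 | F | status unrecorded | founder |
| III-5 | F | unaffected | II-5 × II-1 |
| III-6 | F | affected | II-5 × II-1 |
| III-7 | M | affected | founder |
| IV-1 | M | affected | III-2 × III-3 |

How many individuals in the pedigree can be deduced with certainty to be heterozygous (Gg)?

Obligate heterozygotes: I-1 is affected so carries G and passed g to II-1 (gg), so I-1 is Gg; II-5 is affected so carries G and passed g to III-5 (gg), so II-5 is Gg; III-6 is affected so carries G and received g from II-1 (gg), so III-6 is Gg.
Every other individual is either homozygous by phenotype or has at least one consistent homozygous assignment, so the count is 3.

3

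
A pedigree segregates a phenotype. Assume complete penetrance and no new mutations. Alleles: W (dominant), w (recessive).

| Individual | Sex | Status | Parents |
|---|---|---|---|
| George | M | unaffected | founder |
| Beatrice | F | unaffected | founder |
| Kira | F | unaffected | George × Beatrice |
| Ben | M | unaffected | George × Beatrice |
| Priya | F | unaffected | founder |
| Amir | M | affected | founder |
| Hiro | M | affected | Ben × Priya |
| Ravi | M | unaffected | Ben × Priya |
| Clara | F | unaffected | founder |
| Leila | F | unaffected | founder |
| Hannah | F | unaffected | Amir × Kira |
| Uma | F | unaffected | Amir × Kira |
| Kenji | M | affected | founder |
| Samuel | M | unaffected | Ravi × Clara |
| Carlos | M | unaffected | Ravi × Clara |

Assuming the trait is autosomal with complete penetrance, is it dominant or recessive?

Ben and Priya are both unaffected yet have an affected child Hiro. Under dominance, an affected child requires at least one affected parent, so the trait cannot be dominant.

recessive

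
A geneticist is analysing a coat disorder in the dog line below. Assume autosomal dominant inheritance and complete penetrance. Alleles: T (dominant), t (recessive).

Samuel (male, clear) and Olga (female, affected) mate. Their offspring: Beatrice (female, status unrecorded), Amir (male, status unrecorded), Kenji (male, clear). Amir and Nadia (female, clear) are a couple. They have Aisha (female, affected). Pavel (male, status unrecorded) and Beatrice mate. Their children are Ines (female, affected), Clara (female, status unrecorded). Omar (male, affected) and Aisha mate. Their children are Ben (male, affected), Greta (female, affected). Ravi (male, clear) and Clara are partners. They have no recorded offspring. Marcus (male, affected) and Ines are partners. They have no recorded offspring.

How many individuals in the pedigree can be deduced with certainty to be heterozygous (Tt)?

Obligate heterozygotes: Olga is affected so carries T and passed t to Kenji (tt), so Olga is Tt; Amir passed T to Aisha (Tt, whose t came from Nadia) and received t from Samuel (tt), so Amir is Tt; Aisha is affected so carries T and received t from Nadia (tt), so Aisha is Tt.
Every other individual is either homozygous by phenotype or has at least one consistent homozygous assignment, so the count is 3.

3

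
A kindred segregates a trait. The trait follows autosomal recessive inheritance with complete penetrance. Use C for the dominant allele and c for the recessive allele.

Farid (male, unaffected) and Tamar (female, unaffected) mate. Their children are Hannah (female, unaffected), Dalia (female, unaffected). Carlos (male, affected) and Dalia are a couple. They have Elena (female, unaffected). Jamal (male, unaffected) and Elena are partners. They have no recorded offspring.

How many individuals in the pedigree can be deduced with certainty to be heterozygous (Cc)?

Obligate heterozygotes: Elena is unaffected so carries C and received c from Carlos (cc), so Elena is Cc.
Every other individual is either homozygous by phenotype or has at least one consistent homozygous assignment, so the count is 1.

1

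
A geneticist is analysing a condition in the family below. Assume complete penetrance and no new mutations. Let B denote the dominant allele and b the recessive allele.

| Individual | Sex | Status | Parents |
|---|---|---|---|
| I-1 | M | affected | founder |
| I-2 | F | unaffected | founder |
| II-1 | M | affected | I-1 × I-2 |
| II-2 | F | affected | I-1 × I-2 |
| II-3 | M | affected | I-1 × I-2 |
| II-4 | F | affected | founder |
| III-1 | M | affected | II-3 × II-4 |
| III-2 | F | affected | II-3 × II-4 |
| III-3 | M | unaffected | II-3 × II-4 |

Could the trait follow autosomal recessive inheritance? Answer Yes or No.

No

Under autosomal recessive, III-3 (unaffected, male) cannot arise from II-3 (affected) × II-4 (affected).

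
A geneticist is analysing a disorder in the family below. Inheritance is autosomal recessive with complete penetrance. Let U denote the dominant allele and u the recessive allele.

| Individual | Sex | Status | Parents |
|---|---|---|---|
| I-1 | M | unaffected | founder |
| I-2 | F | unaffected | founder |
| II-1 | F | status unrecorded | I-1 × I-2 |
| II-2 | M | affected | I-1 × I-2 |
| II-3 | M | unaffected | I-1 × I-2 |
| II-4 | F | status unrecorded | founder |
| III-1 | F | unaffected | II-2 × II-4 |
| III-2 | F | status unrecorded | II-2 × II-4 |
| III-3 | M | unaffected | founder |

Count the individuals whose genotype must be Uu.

Obligate heterozygotes: I-1 is unaffected so carries U and passed u to II-2 (uu), so I-1 is Uu; I-2 is unaffected so carries U and passed u to II-2 (uu), so I-2 is Uu; III-1 is unaffected so carries U and received u from II-2 (uu), so III-1 is Uu.
Every other individual is either homozygous by phenotype or has at least one consistent homozygous assignment, so the count is 3.

3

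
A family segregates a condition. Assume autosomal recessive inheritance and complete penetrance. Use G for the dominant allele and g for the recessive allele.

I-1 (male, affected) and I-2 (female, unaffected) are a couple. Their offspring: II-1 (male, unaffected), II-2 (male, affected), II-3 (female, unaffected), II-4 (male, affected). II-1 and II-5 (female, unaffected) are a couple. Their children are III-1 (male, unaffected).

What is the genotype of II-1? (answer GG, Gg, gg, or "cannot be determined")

From phenotype alone, II-1 is GG or Gg.
II-1 is unaffected so carries G and received g from I-1 (gg), so II-1 is Gg.

Gg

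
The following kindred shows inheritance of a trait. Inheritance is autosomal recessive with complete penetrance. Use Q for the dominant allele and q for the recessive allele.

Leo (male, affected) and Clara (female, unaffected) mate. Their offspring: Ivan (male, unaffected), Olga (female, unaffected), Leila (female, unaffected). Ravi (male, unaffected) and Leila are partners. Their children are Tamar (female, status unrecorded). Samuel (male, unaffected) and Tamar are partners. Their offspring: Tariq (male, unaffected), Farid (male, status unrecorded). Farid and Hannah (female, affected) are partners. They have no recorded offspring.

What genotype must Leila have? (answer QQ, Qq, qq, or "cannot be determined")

Qq

From phenotype alone, Leila is QQ or Qq.
Leila is unaffected so carries Q and received q from Leo (qq), so Leila is Qq.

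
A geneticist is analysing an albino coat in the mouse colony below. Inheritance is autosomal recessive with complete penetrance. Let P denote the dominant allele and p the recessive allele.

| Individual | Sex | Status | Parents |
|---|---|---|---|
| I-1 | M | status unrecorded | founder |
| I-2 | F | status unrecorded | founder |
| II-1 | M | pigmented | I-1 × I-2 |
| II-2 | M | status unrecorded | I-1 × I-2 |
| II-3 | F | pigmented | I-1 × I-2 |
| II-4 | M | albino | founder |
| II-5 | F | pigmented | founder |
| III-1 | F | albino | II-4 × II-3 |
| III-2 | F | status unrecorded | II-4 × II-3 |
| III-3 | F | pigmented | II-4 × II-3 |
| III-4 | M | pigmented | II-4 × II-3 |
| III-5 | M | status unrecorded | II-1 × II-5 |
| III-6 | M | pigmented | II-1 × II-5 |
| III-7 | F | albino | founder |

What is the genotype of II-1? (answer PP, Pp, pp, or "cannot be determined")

cannot be determined

II-1's phenotype allows PP or Pp, and no parent or child forces a single allele at both positions; consistent genotype assignments exist with II-1 as PP or Pp.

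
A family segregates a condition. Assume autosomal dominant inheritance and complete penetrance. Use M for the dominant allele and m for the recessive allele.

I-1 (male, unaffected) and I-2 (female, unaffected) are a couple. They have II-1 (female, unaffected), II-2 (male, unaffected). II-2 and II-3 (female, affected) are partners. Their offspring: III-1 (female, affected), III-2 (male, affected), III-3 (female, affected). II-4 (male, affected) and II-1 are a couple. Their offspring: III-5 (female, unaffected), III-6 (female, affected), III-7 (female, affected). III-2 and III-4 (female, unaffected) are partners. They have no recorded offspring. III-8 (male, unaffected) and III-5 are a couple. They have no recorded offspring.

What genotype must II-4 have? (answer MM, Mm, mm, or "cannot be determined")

Mm

From phenotype alone, II-4 is MM or Mm.
II-4 is affected so carries M and passed m to III-5 (mm), so II-4 is Mm.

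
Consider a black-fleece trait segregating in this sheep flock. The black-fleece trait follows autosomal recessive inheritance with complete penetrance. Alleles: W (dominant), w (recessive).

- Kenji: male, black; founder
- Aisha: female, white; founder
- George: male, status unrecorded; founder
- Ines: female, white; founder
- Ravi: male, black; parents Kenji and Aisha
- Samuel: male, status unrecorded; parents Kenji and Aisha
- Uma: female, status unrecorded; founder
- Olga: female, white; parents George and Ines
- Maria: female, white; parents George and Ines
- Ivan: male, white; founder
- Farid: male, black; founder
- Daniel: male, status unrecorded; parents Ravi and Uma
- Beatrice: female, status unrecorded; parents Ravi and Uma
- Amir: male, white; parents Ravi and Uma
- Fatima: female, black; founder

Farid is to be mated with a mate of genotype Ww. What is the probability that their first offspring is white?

1/2

Farid is black, so Farid is ww.
The cross gives 1/2 Ww : 1/2 ww, so P(offspring is white) = 1/2.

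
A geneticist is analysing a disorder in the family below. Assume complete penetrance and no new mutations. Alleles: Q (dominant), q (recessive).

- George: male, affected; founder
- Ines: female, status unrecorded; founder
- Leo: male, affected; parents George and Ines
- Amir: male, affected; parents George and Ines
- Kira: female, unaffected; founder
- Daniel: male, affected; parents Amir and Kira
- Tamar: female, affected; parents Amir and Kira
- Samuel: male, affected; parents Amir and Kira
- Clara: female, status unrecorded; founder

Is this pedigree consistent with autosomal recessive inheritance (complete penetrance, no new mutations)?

A consistent assignment under autosomal recessive exists: George qq, Ines Qq, Leo qq, Amir qq, Kira Qq, Daniel qq, Tamar qq, Samuel qq, Clara QQ.
In this assignment every recorded phenotype matches its genotype and every non-founder's genotype is obtainable from its parents' genotypes, so the pedigree is consistent.

Yes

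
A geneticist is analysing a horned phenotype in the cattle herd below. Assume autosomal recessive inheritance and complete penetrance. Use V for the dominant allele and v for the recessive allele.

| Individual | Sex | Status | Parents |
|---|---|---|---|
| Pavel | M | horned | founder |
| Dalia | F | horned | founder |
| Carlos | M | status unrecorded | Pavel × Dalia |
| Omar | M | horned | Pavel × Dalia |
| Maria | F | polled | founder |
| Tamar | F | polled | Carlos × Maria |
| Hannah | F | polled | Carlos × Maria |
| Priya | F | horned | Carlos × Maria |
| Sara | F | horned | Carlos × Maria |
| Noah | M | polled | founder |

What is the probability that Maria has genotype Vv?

1

Maria is polled so carries V and passed v to Priya (vv), so Maria is Vv, giving P(Vv) = 1.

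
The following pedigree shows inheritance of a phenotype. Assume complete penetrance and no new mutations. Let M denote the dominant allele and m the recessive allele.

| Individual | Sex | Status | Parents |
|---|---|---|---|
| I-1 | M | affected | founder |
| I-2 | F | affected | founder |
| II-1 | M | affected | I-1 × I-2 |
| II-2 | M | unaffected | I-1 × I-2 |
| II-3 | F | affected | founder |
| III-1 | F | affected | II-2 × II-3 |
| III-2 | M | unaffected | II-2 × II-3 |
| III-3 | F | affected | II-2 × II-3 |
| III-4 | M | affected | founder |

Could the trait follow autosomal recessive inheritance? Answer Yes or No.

Under autosomal recessive, II-2 (unaffected, male) cannot arise from I-1 (affected) × I-2 (affected).

No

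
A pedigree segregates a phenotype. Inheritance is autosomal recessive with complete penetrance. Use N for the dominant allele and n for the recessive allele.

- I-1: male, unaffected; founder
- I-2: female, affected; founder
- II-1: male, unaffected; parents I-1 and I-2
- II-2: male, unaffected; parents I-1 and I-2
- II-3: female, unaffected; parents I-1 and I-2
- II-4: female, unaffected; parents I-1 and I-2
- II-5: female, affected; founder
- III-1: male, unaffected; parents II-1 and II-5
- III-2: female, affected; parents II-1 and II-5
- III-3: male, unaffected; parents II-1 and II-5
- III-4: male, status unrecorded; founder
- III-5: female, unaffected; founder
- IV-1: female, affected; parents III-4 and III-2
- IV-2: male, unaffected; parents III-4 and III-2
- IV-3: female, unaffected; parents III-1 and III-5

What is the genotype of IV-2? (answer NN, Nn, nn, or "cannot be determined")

From phenotype alone, IV-2 is NN or Nn.
IV-2 is unaffected so carries N and received n from III-2 (nn), so IV-2 is Nn.

Nn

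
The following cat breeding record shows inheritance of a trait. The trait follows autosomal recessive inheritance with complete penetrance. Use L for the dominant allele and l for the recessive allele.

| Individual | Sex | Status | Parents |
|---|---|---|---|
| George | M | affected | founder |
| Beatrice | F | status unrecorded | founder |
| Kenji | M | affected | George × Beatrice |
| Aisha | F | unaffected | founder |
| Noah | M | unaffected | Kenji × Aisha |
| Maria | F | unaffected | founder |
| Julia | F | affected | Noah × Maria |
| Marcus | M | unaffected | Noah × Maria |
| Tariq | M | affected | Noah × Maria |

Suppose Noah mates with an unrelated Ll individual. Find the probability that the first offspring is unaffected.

Noah is unaffected so carries L and received l from Kenji (ll), so Noah is Ll.
The cross gives 1/4 LL : 1/2 Ll : 1/4 ll, so P(offspring is unaffected) = 3/4.

3/4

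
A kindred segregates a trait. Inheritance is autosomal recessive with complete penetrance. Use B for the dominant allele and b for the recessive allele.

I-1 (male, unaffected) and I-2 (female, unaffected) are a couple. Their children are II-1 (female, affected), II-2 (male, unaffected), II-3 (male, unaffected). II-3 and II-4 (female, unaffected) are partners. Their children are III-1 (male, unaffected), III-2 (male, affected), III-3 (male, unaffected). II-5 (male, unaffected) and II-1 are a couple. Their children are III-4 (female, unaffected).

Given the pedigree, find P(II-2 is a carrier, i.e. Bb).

I-1 is unaffected so carries B and passed b to II-1 (bb), so I-1 is Bb.
I-2 is unaffected so carries B and passed b to II-1 (bb), so I-2 is Bb.
Their cross gives offspring ratios 1/4 BB : 1/2 Bb : 1/4 bb. Conditioning on II-2 being unaffected, P(Bb) = 1/2 / 3/4 = 2/3.

2/3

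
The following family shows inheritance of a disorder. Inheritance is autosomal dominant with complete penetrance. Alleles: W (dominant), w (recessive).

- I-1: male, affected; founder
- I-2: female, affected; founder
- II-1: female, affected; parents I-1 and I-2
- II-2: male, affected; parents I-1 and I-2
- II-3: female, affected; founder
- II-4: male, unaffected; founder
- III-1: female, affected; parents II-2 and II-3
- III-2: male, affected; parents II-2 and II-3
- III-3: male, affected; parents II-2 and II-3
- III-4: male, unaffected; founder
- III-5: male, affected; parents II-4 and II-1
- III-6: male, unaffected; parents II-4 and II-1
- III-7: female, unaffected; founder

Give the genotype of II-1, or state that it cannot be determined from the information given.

Ww

From phenotype alone, II-1 is WW or Ww.
II-1 is affected so carries W and passed w to III-6 (ww), so II-1 is Ww.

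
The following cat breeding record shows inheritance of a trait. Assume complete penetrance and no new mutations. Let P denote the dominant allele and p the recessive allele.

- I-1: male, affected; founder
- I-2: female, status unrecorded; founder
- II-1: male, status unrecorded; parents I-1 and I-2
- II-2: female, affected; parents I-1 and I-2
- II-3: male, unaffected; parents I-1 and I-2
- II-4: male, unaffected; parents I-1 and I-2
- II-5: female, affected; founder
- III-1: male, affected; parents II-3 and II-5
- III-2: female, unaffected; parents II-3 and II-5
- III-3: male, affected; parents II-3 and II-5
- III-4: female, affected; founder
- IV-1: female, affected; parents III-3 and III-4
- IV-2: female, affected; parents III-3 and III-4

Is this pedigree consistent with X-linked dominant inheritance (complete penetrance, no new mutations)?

Yes

A consistent assignment under X-linked dominant exists: I-1 X^P Y, I-2 X^P X^p, II-1 X^P Y, II-2 X^P X^P, II-3 X^p Y, II-4 X^p Y, II-5 X^P X^p, III-1 X^P Y, III-2 X^p X^p, III-3 X^P Y, III-4 X^P X^P, IV-1 X^P X^P, IV-2 X^P X^P.
In this assignment every recorded phenotype matches its genotype and every non-founder's genotype is obtainable from its parents' genotypes, so the pedigree is consistent.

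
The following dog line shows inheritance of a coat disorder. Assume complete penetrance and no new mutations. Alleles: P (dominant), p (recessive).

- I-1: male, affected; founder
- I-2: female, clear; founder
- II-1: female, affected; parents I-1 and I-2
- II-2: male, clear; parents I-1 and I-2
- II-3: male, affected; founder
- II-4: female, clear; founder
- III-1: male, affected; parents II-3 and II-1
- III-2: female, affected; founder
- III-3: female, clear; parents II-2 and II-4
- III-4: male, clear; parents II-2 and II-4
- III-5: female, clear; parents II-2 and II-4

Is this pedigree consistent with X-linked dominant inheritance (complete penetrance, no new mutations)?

A consistent assignment under X-linked dominant exists: I-1 X^P Y, I-2 X^p X^p, II-1 X^P X^p, II-2 X^p Y, II-3 X^P Y, II-4 X^p X^p, III-1 X^P Y, III-2 X^P X^P, III-3 X^p X^p, III-4 X^p Y, III-5 X^p X^p.
In this assignment every recorded phenotype matches its genotype and every non-founder's genotype is obtainable from its parents' genotypes, so the pedigree is consistent.

Yes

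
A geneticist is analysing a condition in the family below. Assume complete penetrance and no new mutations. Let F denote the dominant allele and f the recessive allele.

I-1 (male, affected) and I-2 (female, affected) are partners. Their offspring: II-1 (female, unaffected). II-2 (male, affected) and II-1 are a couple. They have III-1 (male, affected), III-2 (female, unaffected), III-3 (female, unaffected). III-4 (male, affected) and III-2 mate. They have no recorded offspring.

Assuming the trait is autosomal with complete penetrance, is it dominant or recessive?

I-1 and I-2 are both affected yet have an unaffected child II-1. Under a recessive model two affected parents are homozygous and every child would be affected, so the trait cannot be recessive.

dominant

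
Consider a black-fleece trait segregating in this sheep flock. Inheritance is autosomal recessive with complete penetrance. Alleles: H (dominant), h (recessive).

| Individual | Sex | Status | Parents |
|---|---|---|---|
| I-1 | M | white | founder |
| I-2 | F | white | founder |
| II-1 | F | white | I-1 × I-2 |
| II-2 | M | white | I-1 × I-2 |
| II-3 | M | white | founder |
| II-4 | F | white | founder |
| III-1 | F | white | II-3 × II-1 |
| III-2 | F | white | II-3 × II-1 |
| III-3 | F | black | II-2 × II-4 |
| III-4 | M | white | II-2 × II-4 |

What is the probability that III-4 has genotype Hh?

II-2 is white so carries H and passed h to III-3 (hh), so II-2 is Hh.
II-4 is white so carries H and passed h to III-3 (hh), so II-4 is Hh.
Their cross gives offspring ratios 1/4 HH : 1/2 Hh : 1/4 hh. Conditioning on III-4 being white, P(Hh) = 1/2 / 3/4 = 2/3.

2/3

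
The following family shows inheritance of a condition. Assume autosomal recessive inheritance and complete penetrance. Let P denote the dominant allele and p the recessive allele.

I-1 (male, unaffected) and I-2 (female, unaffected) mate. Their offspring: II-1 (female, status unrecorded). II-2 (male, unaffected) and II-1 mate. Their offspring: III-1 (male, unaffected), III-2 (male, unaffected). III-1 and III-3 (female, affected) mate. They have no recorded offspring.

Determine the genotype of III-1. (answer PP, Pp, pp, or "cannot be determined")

cannot be determined

III-1's phenotype allows PP or Pp, and no parent or child forces a single allele at both positions; consistent genotype assignments exist with III-1 as PP or Pp.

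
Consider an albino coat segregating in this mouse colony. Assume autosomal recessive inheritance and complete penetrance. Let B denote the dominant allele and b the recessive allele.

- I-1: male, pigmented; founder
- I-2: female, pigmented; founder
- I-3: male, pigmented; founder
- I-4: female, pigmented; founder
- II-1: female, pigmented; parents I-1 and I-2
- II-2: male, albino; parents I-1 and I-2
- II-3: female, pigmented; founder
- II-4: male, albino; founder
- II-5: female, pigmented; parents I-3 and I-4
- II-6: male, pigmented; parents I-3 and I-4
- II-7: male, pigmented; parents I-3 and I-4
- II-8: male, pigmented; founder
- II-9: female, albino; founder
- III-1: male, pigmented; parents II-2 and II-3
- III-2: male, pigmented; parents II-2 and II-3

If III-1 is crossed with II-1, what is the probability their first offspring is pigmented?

5/6

III-1 is pigmented so carries B and received b from II-2 (bb), so III-1 is Bb.
I-1 is pigmented so carries B and passed b to II-2 (bb), so I-1 is Bb.
I-2 is pigmented so carries B and passed b to II-2 (bb), so I-2 is Bb.
II-1 is a pigmented offspring of I-1 (Bb) × I-2 (Bb), whose cross gives 1/4 BB : 1/2 Bb : 1/4 bb; conditioning on being pigmented, II-1 is BB with probability 1/3, Bb with probability 2/3.
Summing over parental genotype combinations, P(offspring is pigmented) = 1/3·1 + 2/3·3/4 = 5/6.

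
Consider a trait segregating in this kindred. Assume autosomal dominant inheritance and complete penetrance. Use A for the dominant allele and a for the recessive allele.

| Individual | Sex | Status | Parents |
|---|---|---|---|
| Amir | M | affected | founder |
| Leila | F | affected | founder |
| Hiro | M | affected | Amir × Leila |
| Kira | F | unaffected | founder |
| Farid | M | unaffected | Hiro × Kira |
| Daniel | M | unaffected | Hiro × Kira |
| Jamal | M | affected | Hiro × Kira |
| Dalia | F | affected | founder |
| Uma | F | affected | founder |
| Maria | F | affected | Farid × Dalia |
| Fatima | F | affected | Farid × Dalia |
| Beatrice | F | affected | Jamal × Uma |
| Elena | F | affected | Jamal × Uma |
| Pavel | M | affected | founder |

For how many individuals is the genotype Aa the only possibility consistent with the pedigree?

4

Obligate heterozygotes: Hiro is affected so carries A and passed a to Farid (aa), so Hiro is Aa; Jamal is affected so carries A and received a from Kira (aa), so Jamal is Aa; Maria is affected so carries A and received a from Farid (aa), so Maria is Aa; Fatima is affected so carries A and received a from Farid (aa), so Fatima is Aa.
Every other individual is either homozygous by phenotype or has at least one consistent homozygous assignment, so the count is 4.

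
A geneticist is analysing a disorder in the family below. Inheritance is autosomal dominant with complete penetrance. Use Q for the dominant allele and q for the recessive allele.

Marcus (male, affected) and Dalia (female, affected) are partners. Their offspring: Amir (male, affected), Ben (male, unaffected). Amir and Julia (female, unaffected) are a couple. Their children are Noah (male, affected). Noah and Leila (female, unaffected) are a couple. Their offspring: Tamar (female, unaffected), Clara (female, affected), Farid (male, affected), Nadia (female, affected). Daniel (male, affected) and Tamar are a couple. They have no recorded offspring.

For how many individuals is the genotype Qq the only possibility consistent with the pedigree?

Obligate heterozygotes: Marcus is affected so carries Q and passed q to Ben (qq), so Marcus is Qq; Dalia is affected so carries Q and passed q to Ben (qq), so Dalia is Qq; Noah is affected so carries Q and received q from Julia (qq), so Noah is Qq; Clara is affected so carries Q and received q from Leila (qq), so Clara is Qq; Farid is affected so carries Q and received q from Leila (qq), so Farid is Qq; Nadia is affected so carries Q and received q from Leila (qq), so Nadia is Qq.
Every other individual is either homozygous by phenotype or has at least one consistent homozygous assignment, so the count is 6.

6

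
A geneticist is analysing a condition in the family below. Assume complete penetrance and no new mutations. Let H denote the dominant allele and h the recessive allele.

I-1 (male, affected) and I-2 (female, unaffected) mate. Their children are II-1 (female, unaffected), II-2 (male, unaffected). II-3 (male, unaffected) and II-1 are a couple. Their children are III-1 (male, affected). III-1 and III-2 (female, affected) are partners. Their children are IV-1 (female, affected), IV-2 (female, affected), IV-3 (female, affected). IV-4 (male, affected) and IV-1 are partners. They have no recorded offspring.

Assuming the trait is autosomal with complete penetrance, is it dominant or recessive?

recessive

II-3 and II-1 are both unaffected yet have an affected child III-1. Under dominance, an affected child requires at least one affected parent, so the trait cannot be dominant.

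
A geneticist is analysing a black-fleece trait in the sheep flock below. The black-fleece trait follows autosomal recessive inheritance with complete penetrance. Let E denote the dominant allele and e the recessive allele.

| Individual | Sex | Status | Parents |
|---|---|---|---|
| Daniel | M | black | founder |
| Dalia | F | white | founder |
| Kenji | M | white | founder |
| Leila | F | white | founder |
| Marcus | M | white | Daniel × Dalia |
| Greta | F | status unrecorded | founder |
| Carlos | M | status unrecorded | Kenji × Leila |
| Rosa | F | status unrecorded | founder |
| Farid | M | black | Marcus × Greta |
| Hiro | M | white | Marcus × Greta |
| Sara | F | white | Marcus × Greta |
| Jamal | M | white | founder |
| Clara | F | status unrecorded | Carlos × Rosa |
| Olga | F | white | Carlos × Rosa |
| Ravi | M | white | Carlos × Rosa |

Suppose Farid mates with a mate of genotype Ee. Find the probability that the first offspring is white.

1/2

Farid is black, so Farid is ee.
The cross gives 1/2 Ee : 1/2 ee, so P(offspring is white) = 1/2.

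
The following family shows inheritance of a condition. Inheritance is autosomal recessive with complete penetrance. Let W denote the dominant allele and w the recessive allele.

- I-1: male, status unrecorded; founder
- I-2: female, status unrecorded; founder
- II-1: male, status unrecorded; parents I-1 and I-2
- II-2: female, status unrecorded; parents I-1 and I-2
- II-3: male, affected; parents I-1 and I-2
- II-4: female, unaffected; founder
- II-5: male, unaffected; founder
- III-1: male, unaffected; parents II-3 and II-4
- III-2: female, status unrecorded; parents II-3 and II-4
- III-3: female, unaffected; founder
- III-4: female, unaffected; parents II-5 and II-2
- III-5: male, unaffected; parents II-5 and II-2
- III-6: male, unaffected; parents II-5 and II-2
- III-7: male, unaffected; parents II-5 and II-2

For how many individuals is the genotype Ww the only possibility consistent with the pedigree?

1

Obligate heterozygotes: III-1 is unaffected so carries W and received w from II-3 (ww), so III-1 is Ww.
Every other individual is either homozygous by phenotype or has at least one consistent homozygous assignment, so the count is 1.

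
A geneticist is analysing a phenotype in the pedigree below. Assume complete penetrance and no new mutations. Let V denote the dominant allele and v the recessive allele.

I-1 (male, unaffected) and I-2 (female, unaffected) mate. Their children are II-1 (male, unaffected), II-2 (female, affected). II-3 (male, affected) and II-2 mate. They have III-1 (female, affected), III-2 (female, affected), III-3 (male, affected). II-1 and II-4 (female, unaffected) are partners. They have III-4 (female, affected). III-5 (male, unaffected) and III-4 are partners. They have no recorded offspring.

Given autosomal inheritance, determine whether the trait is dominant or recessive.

recessive

I-1 and I-2 are both unaffected yet have an affected child II-2. Under dominance, an affected child requires at least one affected parent, so the trait cannot be dominant.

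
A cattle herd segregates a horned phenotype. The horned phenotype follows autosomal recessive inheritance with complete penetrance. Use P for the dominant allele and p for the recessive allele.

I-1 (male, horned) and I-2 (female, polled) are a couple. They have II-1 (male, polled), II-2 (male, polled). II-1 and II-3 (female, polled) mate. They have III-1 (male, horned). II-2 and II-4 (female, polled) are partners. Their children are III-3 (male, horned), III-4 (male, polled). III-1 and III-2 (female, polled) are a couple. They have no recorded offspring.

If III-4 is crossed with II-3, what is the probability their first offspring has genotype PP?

II-2 is polled so carries P and received p from I-1 (pp), so II-2 is Pp.
II-4 is polled so carries P and passed p to III-3 (pp), so II-4 is Pp.
III-4 is a polled offspring of II-2 (Pp) × II-4 (Pp), whose cross gives 1/4 PP : 1/2 Pp : 1/4 pp; conditioning on being polled, III-4 is PP with probability 1/3, Pp with probability 2/3.
II-3 is polled so carries P and passed p to III-1 (pp), so II-3 is Pp.
Summing over parental genotype combinations, P(offspring has genotype PP) = 1/3·1/2 + 2/3·1/4 = 1/3.

1/3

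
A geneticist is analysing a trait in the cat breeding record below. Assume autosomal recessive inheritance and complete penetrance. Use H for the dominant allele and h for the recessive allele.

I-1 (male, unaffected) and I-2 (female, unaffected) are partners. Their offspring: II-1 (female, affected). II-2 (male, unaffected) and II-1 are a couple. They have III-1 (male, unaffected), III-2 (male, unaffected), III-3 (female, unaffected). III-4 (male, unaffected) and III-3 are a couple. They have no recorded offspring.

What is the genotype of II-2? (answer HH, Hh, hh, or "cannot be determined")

cannot be determined

II-2's phenotype allows HH or Hh, and no parent or child forces a single allele at both positions; consistent genotype assignments exist with II-2 as HH or Hh.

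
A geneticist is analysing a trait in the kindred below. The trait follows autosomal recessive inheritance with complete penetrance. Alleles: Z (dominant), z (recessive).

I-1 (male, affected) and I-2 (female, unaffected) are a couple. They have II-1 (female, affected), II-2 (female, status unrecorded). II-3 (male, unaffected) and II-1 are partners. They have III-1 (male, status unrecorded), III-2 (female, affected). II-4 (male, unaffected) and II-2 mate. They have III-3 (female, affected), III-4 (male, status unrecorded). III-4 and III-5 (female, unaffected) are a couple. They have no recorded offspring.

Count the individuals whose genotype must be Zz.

3

Obligate heterozygotes: I-2 is unaffected so carries Z and passed z to II-1 (zz), so I-2 is Zz; II-3 is unaffected so carries Z and passed z to III-2 (zz), so II-3 is Zz; II-4 is unaffected so carries Z and passed z to III-3 (zz), so II-4 is Zz.
Every other individual is either homozygous by phenotype or has at least one consistent homozygous assignment, so the count is 3.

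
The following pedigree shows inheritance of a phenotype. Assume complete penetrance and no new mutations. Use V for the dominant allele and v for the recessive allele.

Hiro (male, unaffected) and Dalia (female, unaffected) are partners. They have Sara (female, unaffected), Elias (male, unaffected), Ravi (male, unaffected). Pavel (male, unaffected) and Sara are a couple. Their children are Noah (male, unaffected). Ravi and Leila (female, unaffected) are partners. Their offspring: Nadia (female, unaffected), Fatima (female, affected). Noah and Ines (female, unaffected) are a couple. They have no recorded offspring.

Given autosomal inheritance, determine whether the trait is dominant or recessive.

Ravi and Leila are both unaffected yet have an affected child Fatima. Under dominance, an affected child requires at least one affected parent, so the trait cannot be dominant.

recessive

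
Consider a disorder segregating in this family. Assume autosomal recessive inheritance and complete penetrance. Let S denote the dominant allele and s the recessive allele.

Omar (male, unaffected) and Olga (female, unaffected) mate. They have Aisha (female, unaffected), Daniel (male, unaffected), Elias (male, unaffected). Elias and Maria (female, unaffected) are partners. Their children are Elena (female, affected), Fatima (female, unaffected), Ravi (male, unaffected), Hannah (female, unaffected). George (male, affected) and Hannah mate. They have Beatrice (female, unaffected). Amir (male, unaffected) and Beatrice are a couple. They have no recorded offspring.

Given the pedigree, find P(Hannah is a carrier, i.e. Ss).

Elias is unaffected so carries S and passed s to Elena (ss), so Elias is Ss.
Maria is unaffected so carries S and passed s to Elena (ss), so Maria is Ss.
Their cross gives offspring ratios 1/4 SS : 1/2 Ss : 1/4 ss. Conditioning on Hannah being unaffected, P(Ss) = 1/2 / 3/4 = 2/3 before taking Hannah's own offspring into account.
George is affected, so George is ss.
Now use Hannah's offspring. Probability of each recorded status — unaffected daughter Beatrice: 1/2 if Hannah is Ss, 1 if SS.
Bayes: P(Ss) = 2/3·1/2 / (2/3·1/2 + 1/3·1) = 1/2.

1/2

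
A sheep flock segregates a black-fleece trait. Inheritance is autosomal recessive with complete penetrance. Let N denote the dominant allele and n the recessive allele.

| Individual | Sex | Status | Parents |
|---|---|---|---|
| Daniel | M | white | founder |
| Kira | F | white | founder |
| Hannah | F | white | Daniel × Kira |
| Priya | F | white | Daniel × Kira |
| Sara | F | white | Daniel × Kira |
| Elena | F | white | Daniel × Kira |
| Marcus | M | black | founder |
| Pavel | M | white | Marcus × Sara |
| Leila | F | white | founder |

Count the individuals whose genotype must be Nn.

Obligate heterozygotes: Pavel is white so carries N and received n from Marcus (nn), so Pavel is Nn.
Every other individual is either homozygous by phenotype or has at least one consistent homozygous assignment, so the count is 1.

1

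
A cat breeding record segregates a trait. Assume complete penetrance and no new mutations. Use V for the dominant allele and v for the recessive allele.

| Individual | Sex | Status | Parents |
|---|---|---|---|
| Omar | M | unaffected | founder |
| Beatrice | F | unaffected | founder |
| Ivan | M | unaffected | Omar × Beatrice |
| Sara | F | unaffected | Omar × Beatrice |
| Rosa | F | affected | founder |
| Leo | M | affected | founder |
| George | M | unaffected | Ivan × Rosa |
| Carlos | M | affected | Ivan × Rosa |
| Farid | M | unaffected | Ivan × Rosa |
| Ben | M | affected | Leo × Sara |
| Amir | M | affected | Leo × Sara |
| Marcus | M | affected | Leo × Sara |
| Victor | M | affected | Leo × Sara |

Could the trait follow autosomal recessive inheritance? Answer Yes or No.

A consistent assignment under autosomal recessive exists: Omar VV, Beatrice Vv, Ivan Vv, Sara Vv, Rosa vv, Leo vv, George Vv, Carlos vv, Farid Vv, Ben vv, Amir vv, Marcus vv, Victor vv.
In this assignment every recorded phenotype matches its genotype and every non-founder's genotype is obtainable from its parents' genotypes, so the pedigree is consistent.

Yes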